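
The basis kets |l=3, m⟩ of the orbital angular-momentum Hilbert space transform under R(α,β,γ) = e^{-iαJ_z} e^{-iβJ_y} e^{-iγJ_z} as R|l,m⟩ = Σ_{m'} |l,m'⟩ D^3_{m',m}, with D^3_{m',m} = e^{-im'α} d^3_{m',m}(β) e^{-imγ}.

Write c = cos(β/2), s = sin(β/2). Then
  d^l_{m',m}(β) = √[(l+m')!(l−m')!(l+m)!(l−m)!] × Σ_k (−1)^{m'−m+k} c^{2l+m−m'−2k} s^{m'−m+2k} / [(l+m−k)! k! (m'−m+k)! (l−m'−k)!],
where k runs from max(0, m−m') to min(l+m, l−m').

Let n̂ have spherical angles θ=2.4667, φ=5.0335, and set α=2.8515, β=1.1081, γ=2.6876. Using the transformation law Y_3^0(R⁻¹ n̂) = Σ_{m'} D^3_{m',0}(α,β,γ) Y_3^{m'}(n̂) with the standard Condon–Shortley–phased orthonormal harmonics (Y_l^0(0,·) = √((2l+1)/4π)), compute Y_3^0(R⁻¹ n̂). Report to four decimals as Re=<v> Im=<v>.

Re=0.1898 Im=0.0000

Need the full column D^3_{m',0} for m'=−3..3 at α=2.8515, β=1.1081, γ=2.6876.
cos(β/2)=0.850401, sin(β/2)=0.526136
d^3_{-3,0}: single k=3 term ⇒ +0.400570;  D = -0.258213+0.306239i
d^3_{-2,0}: k∈[2..3] ⇒ +0.792958 -0.303528 = +0.489430;  D = +0.409341-0.268295i
d^3_{-1,0}: k∈[1..3] ⇒ +0.810599 -0.930842 +0.118769 = -0.001473;  D = +0.001412-0.000421i
d^3_{0,0}: k∈[0..3] ⇒ +0.378217 -1.302964 +0.498747 -0.021212 = -0.447211;  D = -0.447211+0.000000i
d^3_{1,0}: k∈[0..2] ⇒ -0.810599 +0.930842 -0.118769 = +0.001473;  D = -0.001412-0.000421i
d^3_{2,0}: k∈[0..1] ⇒ +0.792958 -0.303528 = +0.489430;  D = +0.409341+0.268295i
d^3_{3,0}: single k=0 term ⇒ -0.400570;  D = +0.258213+0.306239i
Y_3^{m'}(θ=2.4667,φ=5.0335) and Σ D·Y over m':
  (-0.2582+0.3062i)·(-0.0836-0.0581i)  (+0.4093-0.2683i)·(+0.2494-0.1866i)  (+0.0014-0.0004i)·(+0.1305+0.3924i)  (-0.4472+0.0000i)·(-0.0140+0.0000i)  (-0.0014-0.0004i)·(-0.1305+0.3924i)  (+0.4093+0.2683i)·(+0.2494+0.1866i)  (+0.2582+0.3062i)·(+0.0836-0.0581i)
Y_3^0(R⁻¹ n̂) = +0.189788-0.000000i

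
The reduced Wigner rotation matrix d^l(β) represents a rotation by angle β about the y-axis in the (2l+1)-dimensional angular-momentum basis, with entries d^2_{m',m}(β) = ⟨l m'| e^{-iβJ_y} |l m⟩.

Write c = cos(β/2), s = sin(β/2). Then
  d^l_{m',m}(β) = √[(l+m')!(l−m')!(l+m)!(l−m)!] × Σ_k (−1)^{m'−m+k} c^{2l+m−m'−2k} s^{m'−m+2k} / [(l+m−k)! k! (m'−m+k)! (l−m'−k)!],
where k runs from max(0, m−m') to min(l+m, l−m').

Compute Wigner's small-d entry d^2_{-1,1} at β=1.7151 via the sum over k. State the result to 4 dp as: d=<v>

d^2_{-1,1}(β=1.7151) via Wigner's sum:
With c≡cos(β/2)=0.654292 and s≡sin(β/2)=0.756242, N=[1·6·6·1]^{1/2}=6.000000
k: max(0,(1)−(-1))=2 … min(2+(1),2−(-1))=3
  k=2: (−1)^0·6.0000/(2)·0.6543^2·0.7562^2 = +0.734490
  k=3: (−1)^1·6.0000/(6)·0.6543^0·0.7562^4 = -0.327072
d^2_{-1,1}(1.7151) = +0.734490 -0.327072 = +0.407419

d=0.4074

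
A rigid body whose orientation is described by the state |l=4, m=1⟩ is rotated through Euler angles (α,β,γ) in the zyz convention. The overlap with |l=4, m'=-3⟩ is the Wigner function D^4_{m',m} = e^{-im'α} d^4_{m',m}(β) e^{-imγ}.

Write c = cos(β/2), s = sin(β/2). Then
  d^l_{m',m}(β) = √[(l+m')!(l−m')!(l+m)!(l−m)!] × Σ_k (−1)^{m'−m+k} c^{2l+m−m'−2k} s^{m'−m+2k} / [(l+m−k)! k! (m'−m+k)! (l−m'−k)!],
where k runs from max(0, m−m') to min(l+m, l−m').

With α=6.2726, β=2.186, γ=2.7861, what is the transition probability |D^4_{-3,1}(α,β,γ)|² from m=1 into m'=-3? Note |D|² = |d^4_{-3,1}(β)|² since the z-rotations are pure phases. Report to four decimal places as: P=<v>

P=0.2072

D^4_{-3,1}(6.2726,2.186,2.7861) = e^{-i·-3·6.2726}·d^4_{-3,1}(2.186)·e^{-i·1·2.7861}. Compute d first:
Half-angle: c=0.459823, s=0.888010. N=√(1·5040·120·6)=1904.940944
Admissible k: 4..5 (factorial args all ≥0)
  k=4: (−1)^0·1904.9409/(144)·0.4598^4·0.8880^4 = +0.367752
  k=5: (−1)^1·1904.9409/(240)·0.4598^2·0.8880^6 = -0.822926
d^4_{-3,1}(2.186) = +0.367752 -0.822926 = -0.455173
|D^4_{-3,1}|² = |d^4_{-3,1}(β)|² = (-0.455173)² = 0.207183 (the z-rotation phases have unit modulus)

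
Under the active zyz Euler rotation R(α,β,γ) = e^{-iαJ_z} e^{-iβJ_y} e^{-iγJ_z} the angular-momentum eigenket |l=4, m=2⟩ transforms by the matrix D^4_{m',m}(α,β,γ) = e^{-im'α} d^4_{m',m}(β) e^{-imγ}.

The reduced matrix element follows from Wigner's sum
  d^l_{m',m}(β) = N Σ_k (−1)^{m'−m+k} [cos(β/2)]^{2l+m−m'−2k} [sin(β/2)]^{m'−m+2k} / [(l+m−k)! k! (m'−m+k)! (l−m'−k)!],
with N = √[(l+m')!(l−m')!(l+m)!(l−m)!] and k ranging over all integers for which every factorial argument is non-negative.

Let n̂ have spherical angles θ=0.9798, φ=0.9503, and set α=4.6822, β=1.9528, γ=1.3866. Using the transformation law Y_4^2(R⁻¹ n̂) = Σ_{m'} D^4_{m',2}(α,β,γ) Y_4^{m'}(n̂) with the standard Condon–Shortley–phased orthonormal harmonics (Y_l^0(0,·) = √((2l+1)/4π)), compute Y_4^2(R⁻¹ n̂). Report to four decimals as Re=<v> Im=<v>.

Need the full column D^4_{m',2} for m'=−4..4 at α=4.6822, β=1.9528, γ=1.3866.
cos(β/2)=0.560009, sin(β/2)=0.828487
d^4_{-4,2}: single k=6 term ⇒ +0.536639;  D = -0.520268-0.131537i
d^4_{-3,2}: k∈[5..6] ⇒ +0.769480 -0.561381 = +0.208099;  D = +0.057074-0.200119i
d^4_{-2,2}: k∈[4..6] ⇒ +0.695044 -1.216982 +0.221965 = -0.299972;  D = -0.285855-0.090942i
d^4_{-1,2}: k∈[3..5] ⇒ +0.442941 -1.454181 +0.636546 = -0.374694;  D = +0.124321-0.353468i
d^4_{0,2}: k∈[2..4] ⇒ +0.200845 -1.172226 +0.962109 = -0.009272;  D = +0.008650+0.003339i
d^4_{1,2}: k∈[1..3] ⇒ +0.060714 -0.664411 +0.969454 = +0.365756;  D = +0.141954-0.337085i
d^4_{2,2}: k∈[0..2] ⇒ +0.009673 -0.254051 +0.695044 = +0.450666;  D = +0.409871+0.187366i
d^4_{3,2}: k∈[0..1] ⇒ -0.053544 +0.351573 = +0.298029;  D = -0.132032+0.267187i
d^4_{4,2}: single k=0 term ⇒ +0.112026;  D = -0.098889-0.052638i
Y_4^{m'}(θ=0.9798,φ=0.9503) and Σ D·Y over m':
  (-0.5203-0.1315i)·(-0.1663+0.1289i)  (+0.0571-0.2001i)·(-0.3826-0.1145i)  (-0.2859-0.0909i)·(-0.0876-0.2560i)  (+0.1243-0.3535i)·(-0.1052+0.1472i)  (+0.0087+0.0033i)·(-0.3110+0.0000i)  (+0.1420-0.3371i)·(+0.1052+0.1472i)  (+0.4099+0.1874i)·(-0.0876+0.2560i)  (-0.1320+0.2672i)·(+0.3826-0.1145i)  (-0.0989-0.0526i)·(-0.1663-0.1289i)
Y_4^2(R⁻¹ n̂) = +0.067166+0.373223i

Re=0.0672 Im=0.3732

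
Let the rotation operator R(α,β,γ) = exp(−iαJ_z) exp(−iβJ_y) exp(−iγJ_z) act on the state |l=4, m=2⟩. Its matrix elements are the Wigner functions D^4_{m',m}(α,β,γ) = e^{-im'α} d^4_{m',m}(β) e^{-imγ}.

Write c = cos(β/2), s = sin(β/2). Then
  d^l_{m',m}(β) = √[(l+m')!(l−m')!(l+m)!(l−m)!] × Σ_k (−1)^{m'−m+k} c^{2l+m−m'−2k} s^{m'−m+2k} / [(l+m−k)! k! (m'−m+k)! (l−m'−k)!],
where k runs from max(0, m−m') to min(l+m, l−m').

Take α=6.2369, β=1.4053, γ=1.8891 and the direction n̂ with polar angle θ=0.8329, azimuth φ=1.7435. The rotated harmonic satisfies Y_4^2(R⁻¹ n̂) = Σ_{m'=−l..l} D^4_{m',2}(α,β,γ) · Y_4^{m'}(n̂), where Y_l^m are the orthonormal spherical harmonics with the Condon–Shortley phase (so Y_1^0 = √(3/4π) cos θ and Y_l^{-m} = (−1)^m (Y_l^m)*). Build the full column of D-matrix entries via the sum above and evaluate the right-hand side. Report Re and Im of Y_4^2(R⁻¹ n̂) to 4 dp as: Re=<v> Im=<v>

Need the full column D^4_{m',2} for m'=−4..4 at α=6.2369, β=1.4053, γ=1.8891.
cos(β/2)=0.763132, sin(β/2)=0.646242
d^4_{-4,2}: single k=6 term ⇒ +0.224466;  D = -0.152848+0.164385i
d^4_{-3,2}: k∈[5..6] ⇒ +0.562292 -0.134410 = +0.427882;  D = -0.305549+0.299537i
d^4_{-2,2}: k∈[4..6] ⇒ +0.887303 -0.509041 +0.030420 = +0.408682;  D = -0.304763+0.272287i
d^4_{-1,2}: k∈[3..5] ⇒ +0.987871 -1.062631 +0.152407 = +0.077646;  D = -0.060234+0.048998i
d^4_{0,2}: k∈[2..4] ⇒ +0.782548 -1.496480 +0.402433 = -0.311499;  D = +0.250482-0.185177i
d^4_{1,2}: k∈[1..3] ⇒ +0.413267 -1.481807 +0.708421 = -0.360119;  D = +0.299173-0.200453i
d^4_{2,2}: k∈[0..2] ⇒ +0.115027 -0.989854 +0.887303 = +0.012476;  D = -0.010675+0.006458i
d^4_{3,2}: k∈[0..1] ⇒ -0.364467 +0.784098 = +0.419631;  D = -0.368713+0.200353i
d^4_{4,2}: single k=0 term ⇒ +0.436484;  D = -0.392752+0.190432i
Y_4^{m'}(θ=0.8329,φ=1.7435) and Σ D·Y over m':
  (-0.1528+0.1644i)·(+0.1022-0.0845i)  (-0.3055+0.2995i)·(+0.1689+0.2963i)  (-0.3048+0.2723i)·(-0.3736+0.1344i)  (-0.0602+0.0490i)·(-0.0068-0.0390i)  (+0.2505-0.1852i)·(-0.3606+0.0000i)  (+0.2992-0.2005i)·(+0.0068-0.0390i)  (-0.0107+0.0065i)·(-0.3736-0.1344i)  (-0.3687+0.2004i)·(-0.1689+0.2963i)  (-0.3928+0.1904i)·(+0.1022+0.0845i)
Y_4^2(R⁻¹ n̂) = -0.207082-0.254935i

Re=-0.2071 Im=-0.2549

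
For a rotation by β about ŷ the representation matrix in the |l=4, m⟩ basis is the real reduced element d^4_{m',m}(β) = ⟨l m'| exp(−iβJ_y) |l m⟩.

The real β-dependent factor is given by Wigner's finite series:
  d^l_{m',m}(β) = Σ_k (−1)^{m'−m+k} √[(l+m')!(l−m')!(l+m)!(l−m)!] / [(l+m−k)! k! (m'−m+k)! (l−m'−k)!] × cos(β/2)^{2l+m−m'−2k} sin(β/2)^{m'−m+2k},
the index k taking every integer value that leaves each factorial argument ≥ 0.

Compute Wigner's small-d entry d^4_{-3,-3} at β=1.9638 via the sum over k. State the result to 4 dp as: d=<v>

d=-0.1331

d^4_{-3,-3}(β=1.9638) via Wigner's sum:
c=cos(1.9638/2)=0.555444, s=sin(1.9638/2)=0.831554; N=√[1·5040·1·5040]=5040.000000
k∈{0,1} keeps every argument non-negative
  k=0: (−1)^0·5040.0000/(5040)·0.5554^8·0.8316^0 = +0.009060
  k=1: (−1)^1·5040.0000/(720)·0.5554^6·0.8316^2 = -0.142141
d^4_{-3,-3}(1.9638) = +0.009060 -0.142141 = -0.133081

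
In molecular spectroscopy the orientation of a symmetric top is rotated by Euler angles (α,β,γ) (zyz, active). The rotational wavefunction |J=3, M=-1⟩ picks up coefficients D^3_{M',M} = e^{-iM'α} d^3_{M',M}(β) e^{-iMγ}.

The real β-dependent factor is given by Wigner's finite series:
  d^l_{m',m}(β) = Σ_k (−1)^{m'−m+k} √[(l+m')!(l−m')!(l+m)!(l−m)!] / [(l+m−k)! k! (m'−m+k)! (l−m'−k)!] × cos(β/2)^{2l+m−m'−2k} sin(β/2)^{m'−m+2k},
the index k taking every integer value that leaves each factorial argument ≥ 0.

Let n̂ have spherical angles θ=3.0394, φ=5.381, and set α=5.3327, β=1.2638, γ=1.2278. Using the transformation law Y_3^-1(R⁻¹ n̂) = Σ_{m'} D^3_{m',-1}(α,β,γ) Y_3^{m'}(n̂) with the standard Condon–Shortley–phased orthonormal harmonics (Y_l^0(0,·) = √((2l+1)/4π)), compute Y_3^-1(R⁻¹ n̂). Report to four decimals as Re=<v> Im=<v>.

Re=-0.0856 Im=-0.2359

Need the full column D^3_{m',-1} for m'=−3..3 at α=5.3327, β=1.2638, γ=1.2278.
cos(β/2)=0.806907, sin(β/2)=0.590679
d^3_{-3,-1}: single k=2 term ⇒ +0.572851;  D = -0.030267-0.572051i
d^3_{-2,-1}: k∈[1..2] ⇒ +0.638952 -0.684785 = -0.045834;  D = -0.035835+0.028576i
d^3_{-1,-1}: k∈[0..2] ⇒ +0.276020 -1.183276 +0.475558 = -0.431698;  D = -0.415205-0.118188i
d^3_{0,-1}: k∈[0..2] ⇒ -0.699937 +1.125217 -0.200989 = +0.224292;  D = +0.075432+0.211227i
d^3_{1,-1}: k∈[0..2] ⇒ +0.887457 -0.634078 +0.042473 = +0.295852;  D = -0.168875+0.242919i
d^3_{2,-1}: k∈[0..1] ⇒ -0.684785 +0.183477 = -0.501309;  D = +0.501267-0.006428i
d^3_{3,-1}: single k=0 term ⇒ +0.306972;  D = -0.181627-0.247474i
Y_3^{m'}(θ=3.0394,φ=5.381) and Σ D·Y over m':
  (-0.0303-0.5721i)·(-0.0004+0.0002i)  (-0.0358+0.0286i)·(+0.0024-0.0103i)  (-0.4152-0.1182i)·(+0.0807+0.1021i)  (+0.0754+0.2112i)·(-0.7231+0.0000i)  (-0.1689+0.2429i)·(-0.0807+0.1021i)  (+0.5013-0.0064i)·(+0.0024+0.0103i)  (-0.1816-0.2475i)·(+0.0004+0.0002i)
Y_3^-1(R⁻¹ n̂) = -0.085571-0.235865i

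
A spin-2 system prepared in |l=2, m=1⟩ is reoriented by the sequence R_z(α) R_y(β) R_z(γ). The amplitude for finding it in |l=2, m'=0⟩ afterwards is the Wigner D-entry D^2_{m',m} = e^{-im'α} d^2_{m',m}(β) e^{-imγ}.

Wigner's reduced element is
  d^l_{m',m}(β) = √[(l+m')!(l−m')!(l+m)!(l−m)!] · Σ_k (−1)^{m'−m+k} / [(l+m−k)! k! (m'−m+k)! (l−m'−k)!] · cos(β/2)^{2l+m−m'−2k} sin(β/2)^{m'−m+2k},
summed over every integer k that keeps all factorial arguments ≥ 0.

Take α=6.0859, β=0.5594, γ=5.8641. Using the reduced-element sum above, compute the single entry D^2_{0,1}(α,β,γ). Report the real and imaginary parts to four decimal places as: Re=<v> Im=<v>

First d^2_{0,1}(β=0.5594), then the phase factors e^{-i(0)α} and e^{-i(1)γ}:
c=cos(0.5594/2)=0.961138, s=sin(0.5594/2)=0.276067; N=√[2·2·6·1]=4.898979
The bounds max(0,m−m')=1 and min(l+m,l−m')=2 give 2 terms
  k=1: (−1)^0·4.8990/(2)·0.9611^3·0.2761^1 = +0.600410
  k=2: (−1)^1·4.8990/(2)·0.9611^1·0.2761^3 = -0.049534
d^2_{0,1}(0.5594) = +0.600410 -0.049534 = +0.550876
Attach z-rotation phases: D = e^{-i(0)(6.0859)}·(+0.550876)·e^{-i(1)(5.8641)} = +0.503204+0.224165i

Re=0.5032 Im=0.2242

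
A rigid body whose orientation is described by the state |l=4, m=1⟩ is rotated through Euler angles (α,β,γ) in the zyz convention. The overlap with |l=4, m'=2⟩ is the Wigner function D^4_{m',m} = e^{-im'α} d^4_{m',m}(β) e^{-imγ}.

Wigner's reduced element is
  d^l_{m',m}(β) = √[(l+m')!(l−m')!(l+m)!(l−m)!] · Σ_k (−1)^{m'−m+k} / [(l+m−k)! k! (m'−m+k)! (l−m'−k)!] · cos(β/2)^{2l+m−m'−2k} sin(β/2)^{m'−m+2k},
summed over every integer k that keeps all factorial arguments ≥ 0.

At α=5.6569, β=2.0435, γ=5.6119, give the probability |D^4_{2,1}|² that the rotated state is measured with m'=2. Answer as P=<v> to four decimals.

P=0.1904

First d^4_{2,1}(β=2.0435), then the phase factors e^{-i(2)α} and e^{-i(1)γ}:
c=cos(2.0435/2)=0.521874, s=sin(2.0435/2)=0.853023; N=√[720·2·120·6]=1018.233765
Admissible k: 0..2 (factorial args all ≥0)
  k=0: (−1)^1·1018.2338/(240)·0.5219^7·0.8530^1 = -0.038155
  k=1: (−1)^2·1018.2338/(48)·0.5219^5·0.8530^3 = +0.509702
  k=2: (−1)^3·1018.2338/(72)·0.5219^3·0.8530^5 = -0.907851
d^4_{2,1}(2.0435) = -0.038155 +0.509702 -0.907851 = -0.436305
|D^4_{2,1}|² = |d^4_{2,1}(β)|² = (-0.436305)² = 0.190362 (the z-rotation phases have unit modulus)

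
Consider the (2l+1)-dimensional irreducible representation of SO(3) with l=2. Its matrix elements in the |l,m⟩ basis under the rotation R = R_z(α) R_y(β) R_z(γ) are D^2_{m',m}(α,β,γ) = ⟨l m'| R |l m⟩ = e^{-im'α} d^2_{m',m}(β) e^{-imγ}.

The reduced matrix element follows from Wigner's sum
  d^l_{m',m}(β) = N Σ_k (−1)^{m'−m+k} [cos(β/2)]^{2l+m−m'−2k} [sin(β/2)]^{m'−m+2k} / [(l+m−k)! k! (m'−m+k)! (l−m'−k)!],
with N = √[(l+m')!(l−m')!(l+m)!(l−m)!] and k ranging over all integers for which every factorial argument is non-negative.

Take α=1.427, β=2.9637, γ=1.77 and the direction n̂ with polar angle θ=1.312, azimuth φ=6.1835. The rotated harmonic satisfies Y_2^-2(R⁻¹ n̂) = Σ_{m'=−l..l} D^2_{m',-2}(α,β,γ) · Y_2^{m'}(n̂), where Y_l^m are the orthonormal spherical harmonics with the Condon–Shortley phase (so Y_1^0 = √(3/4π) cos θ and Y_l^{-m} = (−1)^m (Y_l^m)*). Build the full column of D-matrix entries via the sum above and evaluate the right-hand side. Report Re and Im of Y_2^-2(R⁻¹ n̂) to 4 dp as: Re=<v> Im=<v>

Need the full column D^2_{m',-2} for m'=−2..2 at α=1.427, β=2.9637, γ=1.77.
cos(β/2)=0.088829, sin(β/2)=0.996047
d^2_{-2,-2}: single k=0 term ⇒ +0.000062;  D = +0.000062+0.000007i
d^2_{-1,-2}: single k=0 term ⇒ -0.001396;  D = -0.000352+0.001351i
d^2_{0,-2}: single k=0 term ⇒ +0.019175;  D = -0.017674-0.007439i
d^2_{1,-2}: single k=0 term ⇒ -0.175560;  D = +0.090593-0.150380i
d^2_{2,-2}: single k=0 term ⇒ +0.984281;  D = +0.761623+0.623490i
Y_2^{m'}(θ=1.312,φ=6.1835) and Σ D·Y over m':
  (+0.0001+0.0000i)·(+0.3538+0.0715i)  (-0.0004+0.0014i)·(+0.1902+0.0190i)  (-0.0177-0.0074i)·(-0.2534+0.0000i)  (+0.0906-0.1504i)·(-0.1902+0.0190i)  (+0.7616+0.6235i)·(+0.3538-0.0715i)
Y_2^-2(R⁻¹ n̂) = +0.304096+0.198621i

Re=0.3041 Im=0.1986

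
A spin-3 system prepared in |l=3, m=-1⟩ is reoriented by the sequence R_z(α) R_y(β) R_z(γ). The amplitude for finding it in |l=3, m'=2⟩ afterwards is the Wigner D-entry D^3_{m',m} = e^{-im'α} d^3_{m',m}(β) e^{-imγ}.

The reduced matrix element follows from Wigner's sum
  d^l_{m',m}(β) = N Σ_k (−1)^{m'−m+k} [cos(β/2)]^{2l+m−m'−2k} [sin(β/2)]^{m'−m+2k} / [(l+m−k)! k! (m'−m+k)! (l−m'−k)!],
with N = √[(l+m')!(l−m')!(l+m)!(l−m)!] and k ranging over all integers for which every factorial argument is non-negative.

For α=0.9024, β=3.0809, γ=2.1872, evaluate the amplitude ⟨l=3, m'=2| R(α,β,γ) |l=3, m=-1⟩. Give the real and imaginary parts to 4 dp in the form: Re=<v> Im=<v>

First d^3_{2,-1}(β=3.0809), then the phase factors e^{-i(2)α} and e^{-i(-1)γ}:
c=cos(3.0809/2)=0.030342, s=sin(3.0809/2)=0.999540; N=√[120·1·2·24]=75.894664
k: max(0,(-1)−(2))=0 … min(3+(-1),3−(2))=1
  k=0: (−1)^3·75.8947/(12)·0.0303^3·0.9995^3 = -0.000176
  k=1: (−1)^4·75.8947/(24)·0.0303^1·0.9995^5 = +0.095728
d^3_{2,-1}(3.0809) = -0.000176 +0.095728 = +0.095552
D = (-0.231874-0.972746i)·(+0.095552)·(-0.578104+0.815963i) = +0.088650+0.035655i

Re=0.0887 Im=0.0357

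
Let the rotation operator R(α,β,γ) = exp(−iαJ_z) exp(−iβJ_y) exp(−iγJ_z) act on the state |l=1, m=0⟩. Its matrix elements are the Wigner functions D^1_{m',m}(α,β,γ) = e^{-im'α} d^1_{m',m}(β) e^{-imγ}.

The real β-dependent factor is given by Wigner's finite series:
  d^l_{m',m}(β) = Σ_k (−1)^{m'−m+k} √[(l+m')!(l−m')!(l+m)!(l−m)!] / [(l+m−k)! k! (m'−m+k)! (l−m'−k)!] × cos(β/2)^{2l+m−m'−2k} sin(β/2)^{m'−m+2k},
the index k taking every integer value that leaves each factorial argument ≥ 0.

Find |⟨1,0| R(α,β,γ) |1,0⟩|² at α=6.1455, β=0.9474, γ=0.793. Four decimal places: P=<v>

P=0.3408

Split into d^1_{0,0}(β=0.9474) × two z-phases.
c=cos(0.9474/2)=0.889887, s=sin(0.9474/2)=0.456182; N=√[1·1·1·1]=1.000000
k: max(0,(0)−(0))=0 … min(1+(0),1−(0))=1
  k=0: (−1)^0·1.0000/(1)·0.8899^2·0.4562^0 = +0.791898
  k=1: (−1)^1·1.0000/(1)·0.8899^0·0.4562^2 = -0.208102
d^1_{0,0}(0.9474) = +0.791898 -0.208102 = +0.583796
|D^1_{0,0}|² = |d^1_{0,0}(β)|² = (+0.583796)² = 0.340818 (the z-rotation phases have unit modulus)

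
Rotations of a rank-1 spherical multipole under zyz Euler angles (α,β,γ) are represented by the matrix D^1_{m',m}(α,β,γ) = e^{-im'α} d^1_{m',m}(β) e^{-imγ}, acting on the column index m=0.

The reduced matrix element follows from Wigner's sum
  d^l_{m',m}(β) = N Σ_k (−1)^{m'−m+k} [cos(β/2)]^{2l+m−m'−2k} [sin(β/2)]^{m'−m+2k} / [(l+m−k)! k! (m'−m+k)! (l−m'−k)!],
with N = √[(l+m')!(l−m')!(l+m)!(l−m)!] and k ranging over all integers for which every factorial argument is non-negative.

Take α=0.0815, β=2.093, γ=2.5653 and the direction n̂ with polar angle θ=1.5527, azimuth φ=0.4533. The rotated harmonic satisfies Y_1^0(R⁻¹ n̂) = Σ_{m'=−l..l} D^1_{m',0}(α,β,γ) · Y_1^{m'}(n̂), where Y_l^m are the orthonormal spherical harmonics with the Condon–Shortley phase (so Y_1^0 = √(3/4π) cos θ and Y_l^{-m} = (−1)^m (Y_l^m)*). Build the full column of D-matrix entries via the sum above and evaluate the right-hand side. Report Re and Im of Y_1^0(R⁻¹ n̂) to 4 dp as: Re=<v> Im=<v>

Re=0.3901 Im=0.0000

Need the full column D^1_{m',0} for m'=−1..1 at α=0.0815, β=2.093, γ=2.5653.
cos(β/2)=0.500604, sin(β/2)=0.865676
d^1_{-1,0}: single k=1 term ⇒ +0.612865;  D = +0.610831+0.049893i
d^1_{0,0}: k∈[0..1] ⇒ +0.250604 -0.749396 = -0.498791;  D = -0.498791+0.000000i
d^1_{1,0}: single k=0 term ⇒ -0.612865;  D = -0.610831+0.049893i
Y_1^{m'}(θ=1.5527,φ=0.4533) and Σ D·Y over m':
  (+0.6108+0.0499i)·(+0.3106-0.1513i)  (-0.4988+0.0000i)·(+0.0088+0.0000i)  (-0.6108+0.0499i)·(-0.3106-0.1513i)
Y_1^0(R⁻¹ n̂) = +0.390073+0.000000i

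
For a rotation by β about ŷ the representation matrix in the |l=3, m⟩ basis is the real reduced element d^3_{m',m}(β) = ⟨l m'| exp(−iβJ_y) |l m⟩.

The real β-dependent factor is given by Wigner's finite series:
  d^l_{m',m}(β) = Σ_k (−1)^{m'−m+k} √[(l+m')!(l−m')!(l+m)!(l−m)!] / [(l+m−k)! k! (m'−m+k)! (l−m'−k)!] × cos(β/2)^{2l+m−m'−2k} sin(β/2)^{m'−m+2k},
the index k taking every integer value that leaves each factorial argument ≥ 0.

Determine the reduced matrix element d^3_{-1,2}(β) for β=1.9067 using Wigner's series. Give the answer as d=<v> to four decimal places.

d=0.0055

d^3_{-1,2}(β=1.9067) via Wigner's sum:
With c≡cos(β/2)=0.578955 and s≡sin(β/2)=0.815360, N=[2·24·120·1]^{1/2}=75.894664
k: max(0,(2)−(-1))=3 … min(3+(2),3−(-1))=4
  k=3: (−1)^0·75.8947/(12)·0.5790^3·0.8154^3 = +0.665291
  k=4: (−1)^1·75.8947/(24)·0.5790^1·0.8154^5 = -0.659767
d^3_{-1,2}(1.9067) = +0.665291 -0.659767 = +0.005524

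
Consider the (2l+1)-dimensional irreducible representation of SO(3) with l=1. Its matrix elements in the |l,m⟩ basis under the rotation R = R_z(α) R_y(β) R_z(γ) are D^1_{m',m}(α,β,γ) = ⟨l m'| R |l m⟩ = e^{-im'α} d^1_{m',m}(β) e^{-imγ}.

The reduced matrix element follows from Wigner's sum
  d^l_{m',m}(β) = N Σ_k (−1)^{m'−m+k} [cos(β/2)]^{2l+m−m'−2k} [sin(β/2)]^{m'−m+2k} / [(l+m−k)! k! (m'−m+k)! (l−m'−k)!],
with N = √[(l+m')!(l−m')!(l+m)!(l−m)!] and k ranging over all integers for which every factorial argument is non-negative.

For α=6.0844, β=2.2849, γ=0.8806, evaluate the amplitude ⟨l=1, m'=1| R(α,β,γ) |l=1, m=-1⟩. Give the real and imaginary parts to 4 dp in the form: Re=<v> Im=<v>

Re=0.3905 Im=0.7296

D^1_{1,-1}(6.0844,2.2849,0.8806) = e^{-i·1·6.0844}·d^1_{1,-1}(2.2849)·e^{-i·-1·0.8806}. Compute d first:
Half-angle: c=0.415367, s=0.909654. N=√(2·1·1·2)=2.000000
k: max(0,(-1)−(1))=0 … min(1+(-1),1−(1))=0
  k=0: (−1)^2·2.0000/(2)·0.4154^0·0.9097^2 = +0.827470
d^1_{1,-1}(2.2849) = +0.827470
D = (+0.980307+0.197479i)·(+0.827470)·(+0.636689+0.771121i) = +0.390459+0.729554i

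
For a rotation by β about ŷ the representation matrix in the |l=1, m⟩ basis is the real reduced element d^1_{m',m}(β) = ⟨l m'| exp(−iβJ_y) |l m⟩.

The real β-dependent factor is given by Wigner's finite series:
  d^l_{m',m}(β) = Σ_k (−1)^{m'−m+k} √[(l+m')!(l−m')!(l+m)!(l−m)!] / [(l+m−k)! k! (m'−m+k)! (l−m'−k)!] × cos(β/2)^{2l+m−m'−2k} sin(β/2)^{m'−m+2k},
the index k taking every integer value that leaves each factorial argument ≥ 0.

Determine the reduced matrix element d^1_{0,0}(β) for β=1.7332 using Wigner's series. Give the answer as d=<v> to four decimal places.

d=-0.1617

d^1_{0,0}(β=1.7332) via Wigner's sum:
With c≡cos(β/2)=0.647422 and s≡sin(β/2)=0.762132, N=[1·1·1·1]^{1/2}=1.000000
k: max(0,(0)−(0))=0 … min(1+(0),1−(0))=1
  k=0: (−1)^0·1.0000/(1)·0.6474^2·0.7621^0 = +0.419155
  k=1: (−1)^1·1.0000/(1)·0.6474^0·0.7621^2 = -0.580845
d^1_{0,0}(1.7332) = +0.419155 -0.580845 = -0.161691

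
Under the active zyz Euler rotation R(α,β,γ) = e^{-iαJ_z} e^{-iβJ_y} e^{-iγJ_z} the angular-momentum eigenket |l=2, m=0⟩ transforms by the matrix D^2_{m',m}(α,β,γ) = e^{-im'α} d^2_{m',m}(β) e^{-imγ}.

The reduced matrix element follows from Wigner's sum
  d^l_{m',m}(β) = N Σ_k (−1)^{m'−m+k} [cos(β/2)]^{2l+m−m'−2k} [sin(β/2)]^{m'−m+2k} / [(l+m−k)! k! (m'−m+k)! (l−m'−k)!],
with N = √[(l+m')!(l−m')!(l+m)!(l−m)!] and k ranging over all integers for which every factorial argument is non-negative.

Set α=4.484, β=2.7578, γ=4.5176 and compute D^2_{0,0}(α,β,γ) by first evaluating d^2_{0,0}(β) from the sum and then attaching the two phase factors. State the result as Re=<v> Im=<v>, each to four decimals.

First d^2_{0,0}(β=2.7578), then the phase factors e^{-i(0)α} and e^{-i(0)γ}:
Half-angle: c=0.190721, s=0.981644. N=√(2·2·2·2)=4.000000
k: max(0,(0)−(0))=0 … min(2+(0),2−(0))=2
  k=0: (−1)^0·4.0000/(4)·0.1907^4·0.9816^0 = +0.001323
  k=1: (−1)^1·4.0000/(1)·0.1907^2·0.9816^2 = -0.140205
  k=2: (−1)^2·4.0000/(4)·0.1907^0·0.9816^4 = +0.928574
d^2_{0,0}(2.7578) = +0.001323 -0.140205 +0.928574 = +0.789692
Attach z-rotation phases: D = e^{-i(0)(4.484)}·(+0.789692)·e^{-i(0)(4.5176)} = +0.789692+0.000000i

Re=0.7897 Im=0.0000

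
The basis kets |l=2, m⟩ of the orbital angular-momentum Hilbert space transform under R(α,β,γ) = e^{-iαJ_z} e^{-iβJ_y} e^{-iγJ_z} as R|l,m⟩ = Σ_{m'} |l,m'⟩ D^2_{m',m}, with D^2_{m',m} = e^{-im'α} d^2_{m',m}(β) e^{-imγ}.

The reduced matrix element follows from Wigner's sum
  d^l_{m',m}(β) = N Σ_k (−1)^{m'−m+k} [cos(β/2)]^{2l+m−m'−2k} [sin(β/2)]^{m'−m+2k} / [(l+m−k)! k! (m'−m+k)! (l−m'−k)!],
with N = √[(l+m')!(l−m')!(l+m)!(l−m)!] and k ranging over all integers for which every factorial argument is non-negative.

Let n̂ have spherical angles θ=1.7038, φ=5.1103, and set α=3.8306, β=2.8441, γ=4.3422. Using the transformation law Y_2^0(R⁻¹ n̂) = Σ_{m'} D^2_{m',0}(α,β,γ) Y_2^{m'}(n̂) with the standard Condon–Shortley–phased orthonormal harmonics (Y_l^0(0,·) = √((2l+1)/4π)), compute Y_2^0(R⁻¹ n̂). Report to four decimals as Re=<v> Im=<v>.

Re=-0.2736 Im=0.0000

Need the full column D^2_{m',0} for m'=−2..2 at α=3.8306, β=2.8441, γ=4.3422.
cos(β/2)=0.148198, sin(β/2)=0.988958
d^2_{-2,0}: single k=2 term ⇒ +0.052616;  D = +0.010081+0.051641i
d^2_{-1,0}: k∈[1..2] ⇒ +0.007885 -0.351117 = -0.343233;  D = +0.264934+0.218217i
d^2_{0,0}: k∈[0..2] ⇒ +0.000482 -0.085922 +0.956557 = +0.871118;  D = +0.871118+0.000000i
d^2_{1,0}: k∈[0..1] ⇒ -0.007885 +0.351117 = +0.343233;  D = -0.264934+0.218217i
d^2_{2,0}: single k=0 term ⇒ +0.052616;  D = +0.010081-0.051641i
Y_2^{m'}(θ=1.7038,φ=5.1103) and Σ D·Y over m':
  (+0.0101+0.0516i)·(-0.2655+0.2711i)  (+0.2649+0.2182i)·(-0.0393-0.0936i)  (+0.8711+0.0000i)·(-0.2988+0.0000i)  (-0.2649+0.2182i)·(+0.0393-0.0936i)  (+0.0101-0.0516i)·(-0.2655-0.2711i)
Y_2^0(R⁻¹ n̂) = -0.273597+0.000000i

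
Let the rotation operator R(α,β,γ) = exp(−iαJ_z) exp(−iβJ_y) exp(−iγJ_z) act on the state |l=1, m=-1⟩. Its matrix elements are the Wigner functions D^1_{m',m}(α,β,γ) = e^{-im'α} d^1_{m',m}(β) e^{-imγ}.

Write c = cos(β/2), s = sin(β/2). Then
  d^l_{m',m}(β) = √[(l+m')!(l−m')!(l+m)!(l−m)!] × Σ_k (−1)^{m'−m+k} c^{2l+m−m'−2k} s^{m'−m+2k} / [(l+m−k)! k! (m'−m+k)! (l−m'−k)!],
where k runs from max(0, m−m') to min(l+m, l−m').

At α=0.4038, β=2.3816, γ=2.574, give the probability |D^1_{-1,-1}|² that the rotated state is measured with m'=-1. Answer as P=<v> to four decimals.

First d^1_{-1,-1}(β=2.3816), then the phase factors e^{-i(-1)α} and e^{-i(-1)γ}:
c=cos(2.3816/2)=0.370917, s=sin(2.3816/2)=0.928666; N=√[1·2·1·2]=2.000000
k∈{0} keeps every argument non-negative
  k=0: (−1)^0·2.0000/(2)·0.3709^2·0.9287^0 = +0.137579
d^1_{-1,-1}(2.3816) = +0.137579
|D^1_{-1,-1}|² = |d^1_{-1,-1}(β)|² = (+0.137579)² = 0.018928 (the z-rotation phases have unit modulus)

P=0.0189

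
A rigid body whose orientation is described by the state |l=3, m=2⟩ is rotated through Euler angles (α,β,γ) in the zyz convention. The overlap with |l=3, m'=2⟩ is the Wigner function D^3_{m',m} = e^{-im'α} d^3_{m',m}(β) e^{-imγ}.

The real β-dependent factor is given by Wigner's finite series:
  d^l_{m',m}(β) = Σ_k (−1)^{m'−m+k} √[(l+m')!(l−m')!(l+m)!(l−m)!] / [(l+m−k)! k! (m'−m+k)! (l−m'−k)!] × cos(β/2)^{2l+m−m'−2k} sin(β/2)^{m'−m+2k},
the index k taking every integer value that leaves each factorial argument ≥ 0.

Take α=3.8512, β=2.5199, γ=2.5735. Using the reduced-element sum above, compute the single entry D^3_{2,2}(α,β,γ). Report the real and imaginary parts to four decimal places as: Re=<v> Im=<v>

D^3_{2,2}(3.8512,2.5199,2.5735) = e^{-i·2·3.8512}·d^3_{2,2}(2.5199)·e^{-i·2·2.5735}. Compute d first:
Half-angle: c=0.305865, s=0.952075. N=√(120·1·120·1)=120.000000
Admissible k: 0..1 (factorial args all ≥0)
  k=0: (−1)^0·120.0000/(120)·0.3059^6·0.9521^0 = +0.000819
  k=1: (−1)^1·120.0000/(24)·0.3059^4·0.9521^2 = -0.039667
d^3_{2,2}(2.5199) = +0.000819 -0.039667 = -0.038848
Attach z-rotation phases: D = e^{-i(2)(3.8512)}·(-0.038848)·e^{-i(2)(2.5735)} = -0.037303+0.010849i

Re=-0.0373 Im=0.0108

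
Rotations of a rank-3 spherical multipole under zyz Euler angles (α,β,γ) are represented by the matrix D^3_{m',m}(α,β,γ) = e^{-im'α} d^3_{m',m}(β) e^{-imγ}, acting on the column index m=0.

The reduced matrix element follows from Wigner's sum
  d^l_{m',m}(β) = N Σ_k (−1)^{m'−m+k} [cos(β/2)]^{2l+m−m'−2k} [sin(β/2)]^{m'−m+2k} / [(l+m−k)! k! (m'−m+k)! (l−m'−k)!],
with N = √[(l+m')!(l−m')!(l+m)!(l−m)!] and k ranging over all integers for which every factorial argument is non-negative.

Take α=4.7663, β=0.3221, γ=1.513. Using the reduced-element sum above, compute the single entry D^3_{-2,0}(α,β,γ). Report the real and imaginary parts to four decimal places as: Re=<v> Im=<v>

Re=-0.1294 Im=-0.0140

D^3_{-2,0}(4.7663,0.3221,1.513) = e^{-i·-2·4.7663}·d^3_{-2,0}(0.3221)·e^{-i·0·1.513}. Compute d first:
Half-angle: c=0.987059, s=0.160355. N=√(1·120·6·6)=65.726707
Admissible k: 2..3 (factorial args all ≥0)
  k=2: (−1)^0·65.7267/(12)·0.9871^4·0.1604^2 = +0.133690
  k=3: (−1)^1·65.7267/(12)·0.9871^2·0.1604^4 = -0.003528
d^3_{-2,0}(0.3221) = +0.133690 -0.003528 = +0.130161
Phases: e^{-i·(-2)·4.7663}=-0.994193-0.107613i, e^{-i·(0)·1.513}=+1.000000+0.000000i ⇒ D=-0.129405-0.014007i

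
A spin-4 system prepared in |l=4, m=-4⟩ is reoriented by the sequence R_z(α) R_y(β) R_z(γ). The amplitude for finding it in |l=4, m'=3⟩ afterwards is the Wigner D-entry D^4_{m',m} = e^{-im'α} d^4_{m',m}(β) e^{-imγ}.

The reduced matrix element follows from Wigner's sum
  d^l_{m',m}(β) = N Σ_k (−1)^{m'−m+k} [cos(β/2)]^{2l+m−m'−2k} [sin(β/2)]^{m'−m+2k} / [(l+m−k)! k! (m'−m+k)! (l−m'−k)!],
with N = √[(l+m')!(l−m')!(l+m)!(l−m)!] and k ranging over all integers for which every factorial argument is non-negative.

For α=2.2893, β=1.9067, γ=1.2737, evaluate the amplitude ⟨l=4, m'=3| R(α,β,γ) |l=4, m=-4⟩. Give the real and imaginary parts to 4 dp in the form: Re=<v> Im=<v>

Re=0.0788 Im=0.3843

D^4_{3,-4}(2.2893,1.9067,1.2737) = e^{-i·3·2.2893}·d^4_{3,-4}(1.9067)·e^{-i·-4·1.2737}. Compute d first:
With c≡cos(β/2)=0.578955 and s≡sin(β/2)=0.815360, N=[5040·1·1·40320]^{1/2}=14255.272709
k∈{0} keeps every argument non-negative
  k=0: (−1)^7·14255.2727/(5040)·0.5790^1·0.8154^7 = -0.392314
d^4_{3,-4}(1.9067) = -0.392314
Phases: e^{-i·(3)·2.2893}=+0.833870-0.551961i, e^{-i·(-4)·1.2737}=+0.373158-0.927768i ⇒ D=+0.078826+0.384313i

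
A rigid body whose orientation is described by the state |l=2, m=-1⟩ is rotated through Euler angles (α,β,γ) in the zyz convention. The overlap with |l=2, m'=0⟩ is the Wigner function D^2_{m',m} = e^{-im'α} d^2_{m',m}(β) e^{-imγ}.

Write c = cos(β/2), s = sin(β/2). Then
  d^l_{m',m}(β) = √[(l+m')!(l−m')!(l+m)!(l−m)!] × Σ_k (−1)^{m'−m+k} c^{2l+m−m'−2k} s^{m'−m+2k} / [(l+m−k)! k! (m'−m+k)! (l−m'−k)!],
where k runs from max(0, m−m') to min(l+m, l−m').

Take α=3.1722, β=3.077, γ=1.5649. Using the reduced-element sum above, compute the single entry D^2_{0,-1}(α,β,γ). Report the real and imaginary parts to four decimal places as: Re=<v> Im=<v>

Re=0.0005 Im=0.0789

Split into d^2_{0,-1}(β=3.077) × two z-phases.
Half-angle: c=0.032291, s=0.999479. N=√(2·2·1·6)=4.898979
The bounds max(0,m−m')=0 and min(l+m,l−m')=1 give 2 terms
  k=0: (−1)^1·4.8990/(2)·0.0323^3·0.9995^1 = -0.000082
  k=1: (−1)^2·4.8990/(2)·0.0323^1·0.9995^3 = +0.078972
d^2_{0,-1}(3.077) = -0.000082 +0.078972 = +0.078890
Attach z-rotation phases: D = e^{-i(0)(3.1722)}·(+0.078890)·e^{-i(-1)(1.5649)} = +0.000465+0.078888i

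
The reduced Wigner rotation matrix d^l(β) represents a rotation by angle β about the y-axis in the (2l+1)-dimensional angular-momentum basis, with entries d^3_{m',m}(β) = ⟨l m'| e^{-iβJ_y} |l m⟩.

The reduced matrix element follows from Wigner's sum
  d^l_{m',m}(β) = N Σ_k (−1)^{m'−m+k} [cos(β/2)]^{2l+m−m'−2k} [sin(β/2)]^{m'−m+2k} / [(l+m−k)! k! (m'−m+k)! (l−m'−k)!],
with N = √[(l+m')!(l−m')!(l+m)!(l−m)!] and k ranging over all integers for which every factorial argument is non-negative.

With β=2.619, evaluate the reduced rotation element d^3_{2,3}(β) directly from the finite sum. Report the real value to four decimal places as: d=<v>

d=0.0027

d^3_{2,3}(β=2.619) via Wigner's sum:
With c≡cos(β/2)=0.258333 and s≡sin(β/2)=0.966056, N=[120·1·720·1]^{1/2}=293.938769
Admissible k: 1..1 (factorial args all ≥0)
  k=1: (−1)^0·293.9388/(120)·0.2583^5·0.9661^1 = +0.002723
d^3_{2,3}(2.619) = +0.002723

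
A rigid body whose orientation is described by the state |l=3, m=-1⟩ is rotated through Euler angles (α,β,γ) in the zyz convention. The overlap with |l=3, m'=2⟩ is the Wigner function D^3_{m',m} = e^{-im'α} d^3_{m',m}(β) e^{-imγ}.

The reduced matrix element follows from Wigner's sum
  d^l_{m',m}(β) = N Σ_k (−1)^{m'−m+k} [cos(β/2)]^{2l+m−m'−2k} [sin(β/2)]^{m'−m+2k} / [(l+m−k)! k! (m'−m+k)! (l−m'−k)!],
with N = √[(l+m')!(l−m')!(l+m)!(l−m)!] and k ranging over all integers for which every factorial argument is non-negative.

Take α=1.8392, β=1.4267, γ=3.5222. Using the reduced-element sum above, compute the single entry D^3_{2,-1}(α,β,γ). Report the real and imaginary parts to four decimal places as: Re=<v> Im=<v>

First d^3_{2,-1}(β=1.4267), then the phase factors e^{-i(2)α} and e^{-i(-1)γ}:
c=cos(1.4267/2)=0.756174, s=sin(1.4267/2)=0.654371; N=√[120·1·2·24]=75.894664
k: max(0,(-1)−(2))=0 … min(3+(-1),3−(2))=1
  k=0: (−1)^3·75.8947/(12)·0.7562^3·0.6544^3 = -0.766243
  k=1: (−1)^4·75.8947/(24)·0.7562^1·0.6544^5 = +0.286907
d^3_{2,-1}(1.4267) = -0.766243 +0.286907 = -0.479336
Attach z-rotation phases: D = e^{-i(2)(1.8392)}·(-0.479336)·e^{-i(-1)(3.5222)} = -0.473501+0.074568i

Re=-0.4735 Im=0.0746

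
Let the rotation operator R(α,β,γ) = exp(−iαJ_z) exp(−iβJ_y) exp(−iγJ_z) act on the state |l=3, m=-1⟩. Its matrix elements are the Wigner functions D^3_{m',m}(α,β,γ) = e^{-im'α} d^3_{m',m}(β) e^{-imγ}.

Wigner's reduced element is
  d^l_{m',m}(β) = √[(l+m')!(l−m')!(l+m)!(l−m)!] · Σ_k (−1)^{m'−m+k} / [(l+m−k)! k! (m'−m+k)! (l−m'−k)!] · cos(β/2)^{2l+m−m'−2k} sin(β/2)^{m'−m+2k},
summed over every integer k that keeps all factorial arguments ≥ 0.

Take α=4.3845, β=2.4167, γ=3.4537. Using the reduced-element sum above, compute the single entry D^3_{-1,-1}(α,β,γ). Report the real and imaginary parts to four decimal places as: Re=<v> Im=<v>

Re=0.0074 Im=0.4679

Split into d^3_{-1,-1}(β=2.4167) × two z-phases.
With c≡cos(β/2)=0.354563 and s≡sin(β/2)=0.935032, N=[2·24·2·24]^{1/2}=48.000000
The bounds max(0,m−m')=0 and min(l+m,l−m')=2 give 3 terms
  k=0: (−1)^0·48.0000/(48)·0.3546^6·0.9350^0 = +0.001987
  k=1: (−1)^1·48.0000/(6)·0.3546^4·0.9350^2 = -0.110539
  k=2: (−1)^2·48.0000/(8)·0.3546^2·0.9350^4 = +0.576559
d^3_{-1,-1}(2.4167) = +0.001987 -0.110539 +0.576559 = +0.468007
Attach z-rotation phases: D = e^{-i(-1)(4.3845)}·(+0.468007)·e^{-i(-1)(3.4537)} = +0.007386+0.467948i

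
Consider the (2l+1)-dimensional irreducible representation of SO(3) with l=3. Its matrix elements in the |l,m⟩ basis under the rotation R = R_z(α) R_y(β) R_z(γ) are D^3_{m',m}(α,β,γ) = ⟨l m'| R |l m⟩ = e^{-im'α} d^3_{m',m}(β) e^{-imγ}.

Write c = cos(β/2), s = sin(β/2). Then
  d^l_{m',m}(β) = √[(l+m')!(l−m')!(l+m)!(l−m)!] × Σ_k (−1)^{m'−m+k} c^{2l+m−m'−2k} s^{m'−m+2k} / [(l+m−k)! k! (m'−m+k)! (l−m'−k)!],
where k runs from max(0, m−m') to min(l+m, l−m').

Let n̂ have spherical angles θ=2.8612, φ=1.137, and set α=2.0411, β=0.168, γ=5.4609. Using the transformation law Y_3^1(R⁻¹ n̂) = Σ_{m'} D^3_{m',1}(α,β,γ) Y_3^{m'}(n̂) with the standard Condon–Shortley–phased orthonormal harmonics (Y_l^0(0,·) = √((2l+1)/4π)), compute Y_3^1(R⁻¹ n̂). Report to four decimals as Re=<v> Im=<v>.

Need the full column D^3_{m',1} for m'=−3..3 at α=2.0411, β=0.168, γ=5.4609.
cos(β/2)=0.996474, sin(β/2)=0.083901
d^3_{-3,1}: single k=4 term ⇒ +0.000191;  D = +0.000150+0.000117i
d^3_{-2,1}: k∈[3..4] ⇒ +0.003696 -0.000013 = +0.003683;  D = +0.000703-0.003615i
d^3_{-1,1}: k∈[2..4] ⇒ +0.041644 -0.000394 +0.000000 = +0.041251;  D = -0.039665+0.011329i
d^3_{0,1}: k∈[1..3] ⇒ +0.285555 -0.006073 +0.000014 = +0.279496;  D = +0.190210+0.204787i
d^3_{1,1}: k∈[0..2] ⇒ +0.979030 -0.055525 +0.000295 = +0.923800;  D = +0.318488-0.867163i
d^3_{2,1}: k∈[0..1] ⇒ -0.260674 +0.003696 = -0.256978;  D = +0.255182-0.030335i
d^3_{3,1}: single k=0 term ⇒ +0.026881;  D = +0.014925+0.022357i
Y_3^{m'}(θ=2.8612,φ=1.137) and Σ D·Y over m':
  (+0.0002+0.0001i)·(-0.0085+0.0024i)  (+0.0007-0.0036i)·(+0.0486+0.0574i)  (-0.0397+0.0113i)·(+0.1360-0.2935i)  (+0.1902+0.2048i)·(-0.5799+0.0000i)  (+0.3185-0.8672i)·(-0.1360-0.2935i)  (+0.2552-0.0303i)·(+0.0486-0.0574i)  (+0.0149+0.0224i)·(+0.0085+0.0024i)
Y_3^1(R⁻¹ n̂) = -0.399228-0.097174i

Re=-0.3992 Im=-0.0972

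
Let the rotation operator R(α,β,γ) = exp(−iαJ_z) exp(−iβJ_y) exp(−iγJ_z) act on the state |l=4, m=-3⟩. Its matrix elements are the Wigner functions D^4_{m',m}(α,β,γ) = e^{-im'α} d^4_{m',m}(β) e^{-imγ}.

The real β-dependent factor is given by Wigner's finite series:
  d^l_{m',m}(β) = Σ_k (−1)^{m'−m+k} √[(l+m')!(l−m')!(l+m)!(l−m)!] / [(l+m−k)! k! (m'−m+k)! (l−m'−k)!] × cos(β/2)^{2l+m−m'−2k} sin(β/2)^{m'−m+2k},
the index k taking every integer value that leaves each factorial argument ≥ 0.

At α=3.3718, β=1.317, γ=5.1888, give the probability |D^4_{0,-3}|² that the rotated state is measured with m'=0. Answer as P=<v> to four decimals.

Split into d^4_{0,-3}(β=1.317) × two z-phases.
c=cos(1.317/2)=0.790911, s=sin(1.317/2)=0.611931; N=√[24·24·1·5040]=1703.830978
k: max(0,(-3)−(0))=0 … min(4+(-3),4−(0))=1
  k=0: (−1)^3·1703.8310/(144)·0.7909^5·0.6119^3 = -0.839093
  k=1: (−1)^4·1703.8310/(144)·0.7909^3·0.6119^5 = +0.502296
d^4_{0,-3}(1.317) = -0.839093 +0.502296 = -0.336797
|D^4_{0,-3}|² = |d^4_{0,-3}(β)|² = (-0.336797)² = 0.113432 (the z-rotation phases have unit modulus)

P=0.1134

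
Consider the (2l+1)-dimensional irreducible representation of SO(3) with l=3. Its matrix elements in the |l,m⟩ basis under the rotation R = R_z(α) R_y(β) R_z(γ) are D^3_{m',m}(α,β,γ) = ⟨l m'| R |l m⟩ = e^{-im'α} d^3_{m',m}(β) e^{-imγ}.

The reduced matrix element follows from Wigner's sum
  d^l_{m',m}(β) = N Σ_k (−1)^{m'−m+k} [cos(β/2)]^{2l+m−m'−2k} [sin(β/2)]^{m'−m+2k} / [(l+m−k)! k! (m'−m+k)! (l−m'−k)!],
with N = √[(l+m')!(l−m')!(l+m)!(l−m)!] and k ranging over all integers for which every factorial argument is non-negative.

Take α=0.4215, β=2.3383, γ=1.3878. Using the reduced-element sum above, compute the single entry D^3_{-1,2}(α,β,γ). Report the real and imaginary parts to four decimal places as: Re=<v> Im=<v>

Re=0.3683 Im=0.3699

First d^3_{-1,2}(β=2.3383), then the phase factors e^{-i(-1)α} and e^{-i(2)γ}:
Half-angle: c=0.390934, s=0.920419. N=√(2·24·120·1)=75.894664
The bounds max(0,m−m')=3 and min(l+m,l−m')=4 give 2 terms
  k=3: (−1)^0·75.8947/(12)·0.3909^3·0.9204^3 = +0.294644
  k=4: (−1)^1·75.8947/(24)·0.3909^1·0.9204^5 = -0.816640
d^3_{-1,2}(2.3383) = +0.294644 -0.816640 = -0.521996
D = (+0.912476+0.409130i)·(-0.521996)·(-0.933769-0.357876i) = +0.368333+0.369879i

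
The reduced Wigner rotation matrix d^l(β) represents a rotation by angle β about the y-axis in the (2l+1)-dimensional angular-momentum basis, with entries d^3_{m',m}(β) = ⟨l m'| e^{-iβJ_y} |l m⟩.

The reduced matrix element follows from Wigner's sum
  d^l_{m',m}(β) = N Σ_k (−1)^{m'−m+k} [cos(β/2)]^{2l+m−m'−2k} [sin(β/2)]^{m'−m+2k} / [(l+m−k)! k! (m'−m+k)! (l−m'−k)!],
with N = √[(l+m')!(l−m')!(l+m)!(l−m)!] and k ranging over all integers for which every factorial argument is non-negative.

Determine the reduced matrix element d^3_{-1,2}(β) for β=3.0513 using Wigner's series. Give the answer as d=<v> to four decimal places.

d=-0.1414

d^3_{-1,2}(β=3.0513) via Wigner's sum:
With c≡cos(β/2)=0.045131 and s≡sin(β/2)=0.998981, N=[2·24·120·1]^{1/2}=75.894664
The bounds max(0,m−m')=3 and min(l+m,l−m')=4 give 2 terms
  k=3: (−1)^0·75.8947/(12)·0.0451^3·0.9990^3 = +0.000580
  k=4: (−1)^1·75.8947/(24)·0.0451^1·0.9990^5 = -0.141991
d^3_{-1,2}(3.0513) = +0.000580 -0.141991 = -0.141412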